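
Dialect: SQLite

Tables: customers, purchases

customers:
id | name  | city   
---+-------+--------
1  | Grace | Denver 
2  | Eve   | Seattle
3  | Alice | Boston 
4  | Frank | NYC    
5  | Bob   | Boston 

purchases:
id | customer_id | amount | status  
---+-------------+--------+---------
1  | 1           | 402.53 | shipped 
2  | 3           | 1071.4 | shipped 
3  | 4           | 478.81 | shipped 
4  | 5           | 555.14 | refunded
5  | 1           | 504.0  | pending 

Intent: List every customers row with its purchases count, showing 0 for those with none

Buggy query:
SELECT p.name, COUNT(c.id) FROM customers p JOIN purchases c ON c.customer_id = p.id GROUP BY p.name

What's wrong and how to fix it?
Bug: INNER JOIN drops customers rows that have no matching purchases rows

Fix: Switch to LEFT JOIN to retain unmatched parent rows

Corrected query:
SELECT p.name, COUNT(c.id) FROM customers p LEFT JOIN purchases c ON c.customer_id = p.id GROUP BY p.name

Result:
name  | COUNT(c.id)
------+------------
Alice | 1          
Bob   | 1          
Eve   | 0          
Frank | 1          
Grace | 2          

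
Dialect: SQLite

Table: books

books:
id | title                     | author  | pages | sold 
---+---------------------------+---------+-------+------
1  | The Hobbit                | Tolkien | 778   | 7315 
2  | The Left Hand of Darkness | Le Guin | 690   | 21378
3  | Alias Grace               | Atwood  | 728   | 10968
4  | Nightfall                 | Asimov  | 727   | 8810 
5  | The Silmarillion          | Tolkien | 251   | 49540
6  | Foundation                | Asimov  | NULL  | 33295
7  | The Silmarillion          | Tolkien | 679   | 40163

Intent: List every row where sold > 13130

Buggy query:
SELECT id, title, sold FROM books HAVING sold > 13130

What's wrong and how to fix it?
Bug: HAVING filters the output of aggregation, but this query has no GROUP BY and no aggregate functions, so SQLite rejects it (HAVING clause on a non-aggregate query); the condition here is per row

Fix: Replace HAVING with WHERE since the condition applies to individual rows

Corrected query:
SELECT id, title, sold FROM books WHERE sold > 13130

Result:
id | title                     | sold 
---+---------------------------+------
2  | The Left Hand of Darkness | 21378
5  | The Silmarillion          | 49540
6  | Foundation                | 33295
7  | The Silmarillion          | 40163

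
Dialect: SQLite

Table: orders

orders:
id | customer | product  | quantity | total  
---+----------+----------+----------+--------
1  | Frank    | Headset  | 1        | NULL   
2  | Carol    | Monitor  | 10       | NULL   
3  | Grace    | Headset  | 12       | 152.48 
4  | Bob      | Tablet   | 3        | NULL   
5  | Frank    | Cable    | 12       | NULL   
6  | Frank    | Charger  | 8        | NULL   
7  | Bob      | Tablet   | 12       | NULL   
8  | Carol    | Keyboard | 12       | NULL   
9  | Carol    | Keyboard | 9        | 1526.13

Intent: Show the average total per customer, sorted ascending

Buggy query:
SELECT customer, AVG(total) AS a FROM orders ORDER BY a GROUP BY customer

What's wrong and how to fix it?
Bug: GROUP BY must precede ORDER BY

Fix: Move ORDER BY to the end, after GROUP BY

Corrected query:
SELECT customer, AVG(total) AS a FROM orders GROUP BY customer ORDER BY a

Result:
customer | a      
---------+--------
Bob      | NULL   
Frank    | NULL   
Grace    | 152.48 
Carol    | 1526.13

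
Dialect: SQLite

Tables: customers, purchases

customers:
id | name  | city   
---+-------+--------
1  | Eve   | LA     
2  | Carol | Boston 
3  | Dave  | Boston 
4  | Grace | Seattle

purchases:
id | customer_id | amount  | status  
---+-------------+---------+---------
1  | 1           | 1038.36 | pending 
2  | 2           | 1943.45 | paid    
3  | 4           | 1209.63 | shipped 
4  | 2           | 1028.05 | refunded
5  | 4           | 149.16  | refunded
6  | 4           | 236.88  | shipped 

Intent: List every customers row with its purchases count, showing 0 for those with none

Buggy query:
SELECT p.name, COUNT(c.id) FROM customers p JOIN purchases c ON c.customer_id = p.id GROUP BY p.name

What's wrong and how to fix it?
Bug: An inner join excludes parents with zero children

Fix: Use LEFT JOIN so parents without children still appear (COUNT(c.id) gives 0)

Corrected query:
SELECT p.name, COUNT(c.id) FROM customers p LEFT JOIN purchases c ON c.customer_id = p.id GROUP BY p.name

Result:
name  | COUNT(c.id)
------+------------
Carol | 2          
Dave  | 0          
Eve   | 1          
Grace | 3          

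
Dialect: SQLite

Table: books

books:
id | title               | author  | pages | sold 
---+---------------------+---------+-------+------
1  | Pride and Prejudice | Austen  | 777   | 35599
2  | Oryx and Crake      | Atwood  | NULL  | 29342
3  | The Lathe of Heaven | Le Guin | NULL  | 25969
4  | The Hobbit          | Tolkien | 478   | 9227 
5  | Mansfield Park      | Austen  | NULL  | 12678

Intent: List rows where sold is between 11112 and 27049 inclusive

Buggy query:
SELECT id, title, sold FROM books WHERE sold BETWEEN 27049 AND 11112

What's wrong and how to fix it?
Bug: BETWEEN expects the lower bound first; with 27049 AND 11112 the range is empty

Fix: Write BETWEEN 11112 AND 27049

Corrected query:
SELECT id, title, sold FROM books WHERE sold BETWEEN 11112 AND 27049

Result:
id | title               | sold 
---+---------------------+------
3  | The Lathe of Heaven | 25969
5  | Mansfield Park      | 12678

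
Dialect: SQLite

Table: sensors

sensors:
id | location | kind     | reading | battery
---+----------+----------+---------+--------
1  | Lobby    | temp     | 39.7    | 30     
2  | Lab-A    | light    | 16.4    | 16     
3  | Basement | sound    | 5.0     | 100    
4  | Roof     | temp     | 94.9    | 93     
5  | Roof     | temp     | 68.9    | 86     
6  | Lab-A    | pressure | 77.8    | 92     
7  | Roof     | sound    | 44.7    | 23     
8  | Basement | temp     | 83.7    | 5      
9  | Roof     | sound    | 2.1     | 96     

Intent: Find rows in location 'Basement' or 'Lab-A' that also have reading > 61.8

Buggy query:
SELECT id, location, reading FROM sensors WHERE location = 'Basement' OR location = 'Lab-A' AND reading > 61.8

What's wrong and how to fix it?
Bug: AND binds tighter than OR, so this parses as location = 'Basement' OR (location = 'Lab-A' AND reading > 61.8)

Fix: Group the OR with parentheses (or use IN), then AND the threshold

Corrected query:
SELECT id, location, reading FROM sensors WHERE (location = 'Basement' OR location = 'Lab-A') AND reading > 61.8

Result:
id | location | reading
---+----------+--------
6  | Lab-A    | 77.8   
8  | Basement | 83.7   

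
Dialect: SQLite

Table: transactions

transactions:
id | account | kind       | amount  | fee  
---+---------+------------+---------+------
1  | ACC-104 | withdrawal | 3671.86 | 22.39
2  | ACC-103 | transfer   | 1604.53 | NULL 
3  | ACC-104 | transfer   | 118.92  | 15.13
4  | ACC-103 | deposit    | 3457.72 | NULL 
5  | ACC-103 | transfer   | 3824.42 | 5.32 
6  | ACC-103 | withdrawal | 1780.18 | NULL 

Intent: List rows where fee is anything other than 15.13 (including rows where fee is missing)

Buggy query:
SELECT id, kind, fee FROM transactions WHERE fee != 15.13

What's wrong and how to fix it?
Bug: 'fee != 15.13' is unknown when fee is NULL, so NULL rows are silently excluded

Fix: Add an explicit OR fee IS NULL to include the missing-value rows

Corrected query:
SELECT id, kind, fee FROM transactions WHERE fee != 15.13 OR fee IS NULL

Result:
id | kind       | fee  
---+------------+------
1  | withdrawal | 22.39
2  | transfer   | NULL 
4  | deposit    | NULL 
5  | transfer   | 5.32 
6  | withdrawal | NULL 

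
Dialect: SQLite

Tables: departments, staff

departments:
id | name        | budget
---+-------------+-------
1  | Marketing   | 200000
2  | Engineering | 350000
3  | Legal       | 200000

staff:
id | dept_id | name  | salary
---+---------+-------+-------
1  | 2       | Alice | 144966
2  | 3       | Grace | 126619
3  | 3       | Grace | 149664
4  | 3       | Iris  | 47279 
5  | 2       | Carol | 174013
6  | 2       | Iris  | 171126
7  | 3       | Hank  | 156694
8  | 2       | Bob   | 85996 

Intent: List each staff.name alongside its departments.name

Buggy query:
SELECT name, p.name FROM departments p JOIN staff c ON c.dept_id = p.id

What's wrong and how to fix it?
Bug: 'name' exists in both joined tables, so the database can't tell which one is meant

Fix: Qualify the column with its table alias (c.name)

Corrected query:
SELECT c.name, p.name FROM departments p JOIN staff c ON c.dept_id = p.id

Result:
name  | name       
------+------------
Alice | Engineering
Grace | Legal      
Grace | Legal      
Iris  | Legal      
Carol | Engineering
Iris  | Engineering
Hank  | Legal      
Bob   | Engineering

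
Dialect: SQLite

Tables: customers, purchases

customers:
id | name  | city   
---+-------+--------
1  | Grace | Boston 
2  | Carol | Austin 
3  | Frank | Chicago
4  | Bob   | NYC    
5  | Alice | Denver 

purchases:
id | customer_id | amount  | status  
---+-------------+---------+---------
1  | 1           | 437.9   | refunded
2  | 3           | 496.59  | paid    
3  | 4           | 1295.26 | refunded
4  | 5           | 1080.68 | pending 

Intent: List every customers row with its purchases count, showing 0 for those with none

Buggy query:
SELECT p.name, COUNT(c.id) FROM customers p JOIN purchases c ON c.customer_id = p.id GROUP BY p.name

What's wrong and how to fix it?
Bug: An inner join excludes parents with zero children

Fix: Switch to LEFT JOIN to retain unmatched parent rows

Corrected query:
SELECT p.name, COUNT(c.id) FROM customers p LEFT JOIN purchases c ON c.customer_id = p.id GROUP BY p.name

Result:
name  | COUNT(c.id)
------+------------
Alice | 1          
Bob   | 1          
Carol | 0          
Frank | 1          
Grace | 1          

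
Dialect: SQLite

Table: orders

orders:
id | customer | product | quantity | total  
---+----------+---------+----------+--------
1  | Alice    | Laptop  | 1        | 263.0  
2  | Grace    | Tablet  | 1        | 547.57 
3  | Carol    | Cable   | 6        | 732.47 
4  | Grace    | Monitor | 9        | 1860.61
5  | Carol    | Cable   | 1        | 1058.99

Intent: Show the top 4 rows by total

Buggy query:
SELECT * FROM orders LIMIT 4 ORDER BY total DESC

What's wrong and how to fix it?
Bug: LIMIT must come after ORDER BY

Fix: Swap the clauses: ORDER BY first, then LIMIT

Corrected query:
SELECT * FROM orders ORDER BY total DESC LIMIT 4

Result:
id | customer | product | quantity | total  
---+----------+---------+----------+--------
4  | Grace    | Monitor | 9        | 1860.61
5  | Carol    | Cable   | 1        | 1058.99
3  | Carol    | Cable   | 6        | 732.47 
2  | Grace    | Tablet  | 1        | 547.57 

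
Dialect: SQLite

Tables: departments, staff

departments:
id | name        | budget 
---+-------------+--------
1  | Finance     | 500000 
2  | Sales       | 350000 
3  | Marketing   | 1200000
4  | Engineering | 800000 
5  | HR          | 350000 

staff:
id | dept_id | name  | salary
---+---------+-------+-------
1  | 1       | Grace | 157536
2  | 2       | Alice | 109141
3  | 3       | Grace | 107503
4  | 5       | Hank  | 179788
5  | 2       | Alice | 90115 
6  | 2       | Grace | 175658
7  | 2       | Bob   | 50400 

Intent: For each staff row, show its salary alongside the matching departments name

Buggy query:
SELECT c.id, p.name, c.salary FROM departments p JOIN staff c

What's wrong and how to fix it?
Bug: JOIN with no ON clause produces a cartesian product; every staff row pairs with every departments row

Fix: Specify the join condition linking the foreign key to the parent id

Corrected query:
SELECT c.id, p.name, c.salary FROM departments p JOIN staff c ON c.dept_id = p.id

Result:
id | name      | salary
---+-----------+-------
1  | Finance   | 157536
2  | Sales     | 109141
3  | Marketing | 107503
4  | HR        | 179788
5  | Sales     | 90115 
6  | Sales     | 175658
7  | Sales     | 50400 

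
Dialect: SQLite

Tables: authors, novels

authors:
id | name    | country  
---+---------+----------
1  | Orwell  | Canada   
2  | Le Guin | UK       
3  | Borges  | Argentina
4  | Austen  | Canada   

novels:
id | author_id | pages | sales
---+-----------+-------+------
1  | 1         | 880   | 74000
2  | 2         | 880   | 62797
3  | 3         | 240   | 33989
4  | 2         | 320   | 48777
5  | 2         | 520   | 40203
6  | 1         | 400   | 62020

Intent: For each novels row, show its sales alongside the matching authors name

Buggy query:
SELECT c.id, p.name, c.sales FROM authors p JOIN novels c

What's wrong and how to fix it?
Bug: Missing join condition: each novels row is matched to all authors rows instead of just its own

Fix: Add ON c.author_id = p.id to the JOIN

Corrected query:
SELECT c.id, p.name, c.sales FROM authors p JOIN novels c ON c.author_id = p.id

Result:
id | name    | sales
---+---------+------
1  | Orwell  | 74000
2  | Le Guin | 62797
3  | Borges  | 33989
4  | Le Guin | 48777
5  | Le Guin | 40203
6  | Orwell  | 62020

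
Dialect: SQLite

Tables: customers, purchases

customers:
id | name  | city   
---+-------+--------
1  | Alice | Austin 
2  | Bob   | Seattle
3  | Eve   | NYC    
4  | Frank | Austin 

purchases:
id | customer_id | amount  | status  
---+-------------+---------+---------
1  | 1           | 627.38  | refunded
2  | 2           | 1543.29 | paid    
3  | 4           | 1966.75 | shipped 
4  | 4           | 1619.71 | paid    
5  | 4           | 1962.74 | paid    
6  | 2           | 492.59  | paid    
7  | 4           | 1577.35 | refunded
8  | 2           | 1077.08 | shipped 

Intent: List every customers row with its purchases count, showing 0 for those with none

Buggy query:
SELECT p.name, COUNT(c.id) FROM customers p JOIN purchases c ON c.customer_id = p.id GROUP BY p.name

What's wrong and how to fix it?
Bug: INNER JOIN drops customers rows that have no matching purchases rows

Fix: Use LEFT JOIN so parents without children still appear (COUNT(c.id) gives 0)

Corrected query:
SELECT p.name, COUNT(c.id) FROM customers p LEFT JOIN purchases c ON c.customer_id = p.id GROUP BY p.name

Result:
name  | COUNT(c.id)
------+------------
Alice | 1          
Bob   | 3          
Eve   | 0          
Frank | 4          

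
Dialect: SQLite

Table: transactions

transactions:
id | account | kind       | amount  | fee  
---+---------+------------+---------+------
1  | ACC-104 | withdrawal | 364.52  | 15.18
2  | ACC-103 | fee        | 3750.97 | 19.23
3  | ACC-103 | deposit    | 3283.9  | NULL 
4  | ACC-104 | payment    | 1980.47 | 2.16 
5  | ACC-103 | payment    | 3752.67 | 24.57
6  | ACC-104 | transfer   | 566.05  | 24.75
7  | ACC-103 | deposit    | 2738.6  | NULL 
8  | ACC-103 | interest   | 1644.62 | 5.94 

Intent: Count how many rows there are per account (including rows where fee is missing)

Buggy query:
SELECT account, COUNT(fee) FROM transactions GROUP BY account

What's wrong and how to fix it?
Bug: COUNT(fee) skips NULLs, so groups with missing fee are undercounted

Fix: Replace COUNT(fee) with COUNT(*)

Corrected query:
SELECT account, COUNT(*) FROM transactions GROUP BY account

Result:
account | COUNT(*)
--------+---------
ACC-103 | 5       
ACC-104 | 3       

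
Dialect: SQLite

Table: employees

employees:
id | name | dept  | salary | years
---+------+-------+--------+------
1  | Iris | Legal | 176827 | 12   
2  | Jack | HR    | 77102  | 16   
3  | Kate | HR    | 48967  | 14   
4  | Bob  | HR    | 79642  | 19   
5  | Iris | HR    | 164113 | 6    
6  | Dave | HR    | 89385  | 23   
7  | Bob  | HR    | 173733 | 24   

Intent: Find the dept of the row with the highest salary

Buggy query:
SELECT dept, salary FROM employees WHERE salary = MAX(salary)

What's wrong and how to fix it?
Bug: MAX(salary) is an aggregate and cannot be used directly in WHERE

Fix: Use a subquery: WHERE salary = (SELECT MAX(salary) FROM employees)

Corrected query:
SELECT dept, salary FROM employees WHERE salary = (SELECT MAX(salary) FROM employees)

Result:
dept  | salary
------+-------
Legal | 176827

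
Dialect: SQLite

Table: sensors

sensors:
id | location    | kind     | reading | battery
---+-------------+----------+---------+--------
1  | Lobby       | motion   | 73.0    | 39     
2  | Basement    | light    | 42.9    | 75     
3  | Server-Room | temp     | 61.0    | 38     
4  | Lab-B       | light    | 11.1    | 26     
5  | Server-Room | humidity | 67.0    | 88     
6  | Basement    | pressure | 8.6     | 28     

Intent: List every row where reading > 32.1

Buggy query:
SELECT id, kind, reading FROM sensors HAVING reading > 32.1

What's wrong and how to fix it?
Bug: This is a non-aggregate query (no GROUP BY, no aggregates), so in SQLite the HAVING clause is invalid here; a row-level condition belongs in WHERE

Fix: Replace HAVING with WHERE since the condition applies to individual rows

Corrected query:
SELECT id, kind, reading FROM sensors WHERE reading > 32.1

Result:
id | kind     | reading
---+----------+--------
1  | motion   | 73     
2  | light    | 42.9   
3  | temp     | 61     
5  | humidity | 67     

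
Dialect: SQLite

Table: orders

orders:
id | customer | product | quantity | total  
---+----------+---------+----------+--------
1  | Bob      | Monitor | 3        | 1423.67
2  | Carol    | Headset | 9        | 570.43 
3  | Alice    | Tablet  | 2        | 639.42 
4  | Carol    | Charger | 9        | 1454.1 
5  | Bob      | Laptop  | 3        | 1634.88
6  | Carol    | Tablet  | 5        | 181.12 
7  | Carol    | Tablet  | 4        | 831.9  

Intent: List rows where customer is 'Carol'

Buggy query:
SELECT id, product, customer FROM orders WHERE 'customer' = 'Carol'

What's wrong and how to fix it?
Bug: Single quotes denote string literals in SQL; the column name is being compared as a constant string

Fix: Reference the column as customer without single quotes

Corrected query:
SELECT id, product, customer FROM orders WHERE customer = 'Carol'

Result:
id | product | customer
---+---------+---------
2  | Headset | Carol   
4  | Charger | Carol   
6  | Tablet  | Carol   
7  | Tablet  | Carol   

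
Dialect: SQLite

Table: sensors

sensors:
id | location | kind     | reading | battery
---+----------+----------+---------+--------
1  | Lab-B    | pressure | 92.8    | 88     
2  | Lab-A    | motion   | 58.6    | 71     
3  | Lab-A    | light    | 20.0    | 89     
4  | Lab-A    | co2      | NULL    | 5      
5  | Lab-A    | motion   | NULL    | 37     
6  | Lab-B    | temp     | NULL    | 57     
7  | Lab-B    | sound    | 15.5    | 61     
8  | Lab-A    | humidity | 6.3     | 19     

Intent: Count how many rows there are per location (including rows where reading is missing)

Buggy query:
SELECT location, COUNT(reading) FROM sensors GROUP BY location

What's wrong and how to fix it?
Bug: COUNT(reading) skips NULLs, so groups with missing reading are undercounted

Fix: Replace COUNT(reading) with COUNT(*)

Corrected query:
SELECT location, COUNT(*) FROM sensors GROUP BY location

Result:
location | COUNT(*)
---------+---------
Lab-A    | 5       
Lab-B    | 3       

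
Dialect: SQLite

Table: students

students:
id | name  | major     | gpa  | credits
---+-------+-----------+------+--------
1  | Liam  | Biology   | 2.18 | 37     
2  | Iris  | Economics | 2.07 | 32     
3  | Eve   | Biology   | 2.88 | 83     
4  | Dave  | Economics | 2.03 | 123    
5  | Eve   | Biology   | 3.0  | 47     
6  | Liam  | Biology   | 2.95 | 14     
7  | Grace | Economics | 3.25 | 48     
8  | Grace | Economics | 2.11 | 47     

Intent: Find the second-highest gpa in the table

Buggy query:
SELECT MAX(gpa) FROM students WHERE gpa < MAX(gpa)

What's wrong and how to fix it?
Bug: The inner MAX is an aggregate inside WHERE, which is not allowed

Fix: Compute the overall MAX in a subquery, then take MAX of rows below it

Corrected query:
SELECT MAX(gpa) FROM students WHERE gpa < (SELECT MAX(gpa) FROM students)

Result:
MAX(gpa)
--------
3       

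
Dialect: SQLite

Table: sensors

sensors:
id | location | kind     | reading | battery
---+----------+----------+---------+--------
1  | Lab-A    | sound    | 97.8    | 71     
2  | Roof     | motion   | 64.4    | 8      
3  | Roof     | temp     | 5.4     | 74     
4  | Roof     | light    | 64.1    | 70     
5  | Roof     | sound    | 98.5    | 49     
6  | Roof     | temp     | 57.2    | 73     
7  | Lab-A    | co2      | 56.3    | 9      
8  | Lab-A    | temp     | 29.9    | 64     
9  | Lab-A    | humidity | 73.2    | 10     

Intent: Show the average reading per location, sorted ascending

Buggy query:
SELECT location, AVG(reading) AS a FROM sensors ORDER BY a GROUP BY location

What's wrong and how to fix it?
Bug: ORDER BY appears before GROUP BY; SQL clause order requires GROUP BY first

Fix: Move ORDER BY to the end, after GROUP BY

Corrected query:
SELECT location, AVG(reading) AS a FROM sensors GROUP BY location ORDER BY a

Result:
location | a    
---------+------
Roof     | 57.92
Lab-A    | 64.3 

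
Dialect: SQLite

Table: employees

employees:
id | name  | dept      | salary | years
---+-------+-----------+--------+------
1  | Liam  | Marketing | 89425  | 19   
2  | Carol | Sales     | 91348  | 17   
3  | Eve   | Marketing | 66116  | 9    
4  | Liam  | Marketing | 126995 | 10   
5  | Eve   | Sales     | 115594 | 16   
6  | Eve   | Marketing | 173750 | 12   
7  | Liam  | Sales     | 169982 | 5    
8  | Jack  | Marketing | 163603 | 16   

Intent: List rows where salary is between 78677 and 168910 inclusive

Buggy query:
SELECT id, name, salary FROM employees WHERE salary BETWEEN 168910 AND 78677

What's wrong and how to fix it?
Bug: BETWEEN expects the lower bound first; with 168910 AND 78677 the range is empty

Fix: Swap the bounds so the smaller value comes first

Corrected query:
SELECT id, name, salary FROM employees WHERE salary BETWEEN 78677 AND 168910

Result:
id | name  | salary
---+-------+-------
1  | Liam  | 89425 
2  | Carol | 91348 
4  | Liam  | 126995
5  | Eve   | 115594
8  | Jack  | 163603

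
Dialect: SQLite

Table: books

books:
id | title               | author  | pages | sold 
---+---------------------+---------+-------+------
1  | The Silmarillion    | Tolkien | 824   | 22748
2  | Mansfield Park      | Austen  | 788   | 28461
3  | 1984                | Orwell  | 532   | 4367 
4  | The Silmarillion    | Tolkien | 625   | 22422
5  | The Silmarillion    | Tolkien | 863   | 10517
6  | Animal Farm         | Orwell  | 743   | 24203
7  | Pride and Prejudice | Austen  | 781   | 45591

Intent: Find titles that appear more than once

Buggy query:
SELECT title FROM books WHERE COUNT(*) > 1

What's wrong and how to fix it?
Bug: COUNT(*) is an aggregate and cannot be used in WHERE

Fix: GROUP BY title, then filter groups with HAVING COUNT(*) > 1

Corrected query:
SELECT title FROM books GROUP BY title HAVING COUNT(*) > 1

Result:
title           
----------------
The Silmarillion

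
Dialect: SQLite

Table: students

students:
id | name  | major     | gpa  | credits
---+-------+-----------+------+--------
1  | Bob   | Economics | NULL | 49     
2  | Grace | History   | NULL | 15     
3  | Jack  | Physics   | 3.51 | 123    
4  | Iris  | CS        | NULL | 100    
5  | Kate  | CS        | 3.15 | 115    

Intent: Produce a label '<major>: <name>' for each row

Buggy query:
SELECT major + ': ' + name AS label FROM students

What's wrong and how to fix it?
Bug: SQLite uses || for string concatenation; + coerces text to numbers (yielding 0)

Fix: Replace + with || to concatenate text

Corrected query:
SELECT major || ': ' || name AS label FROM students

Result:
label         
--------------
Economics: Bob
History: Grace
Physics: Jack 
CS: Iris      
CS: Kate      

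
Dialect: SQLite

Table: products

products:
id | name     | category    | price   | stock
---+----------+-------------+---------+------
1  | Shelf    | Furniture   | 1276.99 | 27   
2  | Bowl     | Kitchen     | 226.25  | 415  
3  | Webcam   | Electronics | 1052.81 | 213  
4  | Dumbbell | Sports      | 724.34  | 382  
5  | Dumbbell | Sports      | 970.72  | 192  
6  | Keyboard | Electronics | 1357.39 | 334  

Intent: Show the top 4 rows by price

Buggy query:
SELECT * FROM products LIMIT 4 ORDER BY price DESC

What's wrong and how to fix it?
Bug: ORDER BY cannot follow LIMIT; LIMIT is the final clause

Fix: Sort with ORDER BY, then apply LIMIT

Corrected query:
SELECT * FROM products ORDER BY price DESC LIMIT 4

Result:
id | name     | category    | price   | stock
---+----------+-------------+---------+------
6  | Keyboard | Electronics | 1357.39 | 334  
1  | Shelf    | Furniture   | 1276.99 | 27   
3  | Webcam   | Electronics | 1052.81 | 213  
5  | Dumbbell | Sports      | 970.72  | 192  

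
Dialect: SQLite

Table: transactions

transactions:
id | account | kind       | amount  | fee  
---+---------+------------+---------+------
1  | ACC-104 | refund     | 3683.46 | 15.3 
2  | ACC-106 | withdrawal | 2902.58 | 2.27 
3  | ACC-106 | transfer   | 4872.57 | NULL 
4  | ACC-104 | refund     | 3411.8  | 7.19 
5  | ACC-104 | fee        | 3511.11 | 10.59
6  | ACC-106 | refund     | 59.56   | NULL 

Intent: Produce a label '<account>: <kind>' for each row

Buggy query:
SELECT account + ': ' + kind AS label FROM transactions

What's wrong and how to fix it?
Bug: '+' is numeric addition; on text columns SQLite converts them to 0 instead of concatenating

Fix: Replace + with || to concatenate text

Corrected query:
SELECT account || ': ' || kind AS label FROM transactions

Result:
label              
-------------------
ACC-104: refund    
ACC-106: withdrawal
ACC-106: transfer  
ACC-104: refund    
ACC-104: fee       
ACC-106: refund    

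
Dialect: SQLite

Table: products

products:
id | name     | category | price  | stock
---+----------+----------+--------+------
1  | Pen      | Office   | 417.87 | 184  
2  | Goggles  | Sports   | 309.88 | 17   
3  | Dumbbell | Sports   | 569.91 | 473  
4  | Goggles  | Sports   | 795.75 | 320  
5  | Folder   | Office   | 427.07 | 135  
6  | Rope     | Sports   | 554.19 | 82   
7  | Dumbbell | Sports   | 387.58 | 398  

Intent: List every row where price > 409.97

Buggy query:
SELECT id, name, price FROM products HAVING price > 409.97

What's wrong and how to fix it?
Bug: This is a non-aggregate query (no GROUP BY, no aggregates), so in SQLite the HAVING clause is invalid here; a row-level condition belongs in WHERE

Fix: Replace HAVING with WHERE since the condition applies to individual rows

Corrected query:
SELECT id, name, price FROM products WHERE price > 409.97

Result:
id | name     | price 
---+----------+-------
1  | Pen      | 417.87
3  | Dumbbell | 569.91
4  | Goggles  | 795.75
5  | Folder   | 427.07
6  | Rope     | 554.19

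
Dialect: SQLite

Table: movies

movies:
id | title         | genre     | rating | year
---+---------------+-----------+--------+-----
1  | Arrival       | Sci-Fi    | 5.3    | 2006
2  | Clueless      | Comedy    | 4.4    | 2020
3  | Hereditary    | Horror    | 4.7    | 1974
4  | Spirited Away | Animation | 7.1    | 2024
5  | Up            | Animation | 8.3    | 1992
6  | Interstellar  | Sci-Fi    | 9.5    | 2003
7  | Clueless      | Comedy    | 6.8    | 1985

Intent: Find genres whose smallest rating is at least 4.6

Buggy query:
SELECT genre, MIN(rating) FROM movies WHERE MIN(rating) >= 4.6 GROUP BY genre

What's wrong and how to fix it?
Bug: Aggregates like MIN are computed per group after WHERE runs

Fix: Replace WHERE with HAVING after the GROUP BY

Corrected query:
SELECT genre, MIN(rating) FROM movies GROUP BY genre HAVING MIN(rating) >= 4.6

Result:
genre     | MIN(rating)
----------+------------
Animation | 7.1        
Horror    | 4.7        
Sci-Fi    | 5.3        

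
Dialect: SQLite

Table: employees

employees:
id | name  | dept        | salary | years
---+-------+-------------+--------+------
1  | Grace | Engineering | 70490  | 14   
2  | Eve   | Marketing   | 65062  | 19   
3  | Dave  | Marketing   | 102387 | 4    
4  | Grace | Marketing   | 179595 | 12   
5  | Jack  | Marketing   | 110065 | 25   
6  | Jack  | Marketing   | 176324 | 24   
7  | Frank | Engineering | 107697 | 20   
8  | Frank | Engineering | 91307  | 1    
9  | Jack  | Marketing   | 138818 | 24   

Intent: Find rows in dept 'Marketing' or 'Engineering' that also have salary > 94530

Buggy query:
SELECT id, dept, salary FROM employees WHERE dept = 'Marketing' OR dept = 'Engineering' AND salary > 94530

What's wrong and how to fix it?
Bug: AND binds tighter than OR, so this parses as dept = 'Marketing' OR (dept = 'Engineering' AND salary > 94530)

Fix: Group the OR with parentheses (or use IN), then AND the threshold

Corrected query:
SELECT id, dept, salary FROM employees WHERE (dept = 'Marketing' OR dept = 'Engineering') AND salary > 94530

Result:
id | dept        | salary
---+-------------+-------
3  | Marketing   | 102387
4  | Marketing   | 179595
5  | Marketing   | 110065
6  | Marketing   | 176324
7  | Engineering | 107697
9  | Marketing   | 138818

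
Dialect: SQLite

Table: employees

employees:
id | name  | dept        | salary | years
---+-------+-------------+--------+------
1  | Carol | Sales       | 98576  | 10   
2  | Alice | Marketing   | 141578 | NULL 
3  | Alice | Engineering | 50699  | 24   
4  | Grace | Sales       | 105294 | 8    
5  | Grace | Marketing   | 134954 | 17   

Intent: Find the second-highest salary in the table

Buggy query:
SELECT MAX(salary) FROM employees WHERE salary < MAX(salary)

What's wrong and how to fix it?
Bug: MAX(salary) on the right of the comparison is an aggregate-in-WHERE error

Fix: Compute the overall MAX in a subquery, then take MAX of rows below it

Corrected query:
SELECT MAX(salary) FROM employees WHERE salary < (SELECT MAX(salary) FROM employees)

Result:
MAX(salary)
-----------
134954     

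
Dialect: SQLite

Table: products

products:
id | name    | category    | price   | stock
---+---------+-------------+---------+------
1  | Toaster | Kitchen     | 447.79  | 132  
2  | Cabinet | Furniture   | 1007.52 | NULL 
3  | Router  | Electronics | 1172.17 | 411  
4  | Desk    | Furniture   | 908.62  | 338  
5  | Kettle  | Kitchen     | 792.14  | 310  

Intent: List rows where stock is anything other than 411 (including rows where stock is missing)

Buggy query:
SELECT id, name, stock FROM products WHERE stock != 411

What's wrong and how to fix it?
Bug: 'stock != 411' is unknown when stock is NULL, so NULL rows are silently excluded

Fix: Handle NULL separately with IS NULL alongside the inequality

Corrected query:
SELECT id, name, stock FROM products WHERE stock != 411 OR stock IS NULL

Result:
id | name    | stock
---+---------+------
1  | Toaster | 132  
2  | Cabinet | NULL 
4  | Desk    | 338  
5  | Kettle  | 310  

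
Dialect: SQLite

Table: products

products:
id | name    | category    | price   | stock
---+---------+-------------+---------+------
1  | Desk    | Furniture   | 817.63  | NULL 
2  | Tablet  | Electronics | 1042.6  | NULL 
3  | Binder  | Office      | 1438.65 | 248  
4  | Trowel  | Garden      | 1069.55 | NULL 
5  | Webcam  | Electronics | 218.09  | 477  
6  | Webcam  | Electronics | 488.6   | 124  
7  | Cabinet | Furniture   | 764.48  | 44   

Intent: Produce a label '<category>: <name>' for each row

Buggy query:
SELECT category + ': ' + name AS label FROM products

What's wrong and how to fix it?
Bug: SQLite uses || for string concatenation; + coerces text to numbers (yielding 0)

Fix: Use the || operator for string concatenation

Corrected query:
SELECT category || ': ' || name AS label FROM products

Result:
label              
-------------------
Furniture: Desk    
Electronics: Tablet
Office: Binder     
Garden: Trowel     
Electronics: Webcam
Electronics: Webcam
Furniture: Cabinet 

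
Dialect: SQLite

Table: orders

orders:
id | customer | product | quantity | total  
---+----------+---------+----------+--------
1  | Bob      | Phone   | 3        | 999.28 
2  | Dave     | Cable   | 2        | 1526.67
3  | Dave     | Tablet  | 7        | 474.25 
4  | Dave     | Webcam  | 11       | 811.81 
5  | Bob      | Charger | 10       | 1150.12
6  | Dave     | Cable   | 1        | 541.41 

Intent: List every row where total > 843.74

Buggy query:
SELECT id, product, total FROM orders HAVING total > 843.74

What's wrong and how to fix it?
Bug: HAVING filters the output of aggregation, but this query has no GROUP BY and no aggregate functions, so SQLite rejects it (HAVING clause on a non-aggregate query); the condition here is per row

Fix: Replace HAVING with WHERE since the condition applies to individual rows

Corrected query:
SELECT id, product, total FROM orders WHERE total > 843.74

Result:
id | product | total  
---+---------+--------
1  | Phone   | 999.28 
2  | Cable   | 1526.67
5  | Charger | 1150.12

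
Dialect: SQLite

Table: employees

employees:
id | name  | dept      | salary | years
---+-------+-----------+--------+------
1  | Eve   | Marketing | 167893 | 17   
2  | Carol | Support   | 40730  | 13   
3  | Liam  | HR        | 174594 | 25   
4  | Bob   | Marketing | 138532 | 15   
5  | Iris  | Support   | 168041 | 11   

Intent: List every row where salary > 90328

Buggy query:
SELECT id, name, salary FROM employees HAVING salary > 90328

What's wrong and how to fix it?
Bug: HAVING filters the output of aggregation, but this query has no GROUP BY and no aggregate functions, so SQLite rejects it (HAVING clause on a non-aggregate query); the condition here is per row

Fix: Replace HAVING with WHERE since the condition applies to individual rows

Corrected query:
SELECT id, name, salary FROM employees WHERE salary > 90328

Result:
id | name | salary
---+------+-------
1  | Eve  | 167893
3  | Liam | 174594
4  | Bob  | 138532
5  | Iris | 168041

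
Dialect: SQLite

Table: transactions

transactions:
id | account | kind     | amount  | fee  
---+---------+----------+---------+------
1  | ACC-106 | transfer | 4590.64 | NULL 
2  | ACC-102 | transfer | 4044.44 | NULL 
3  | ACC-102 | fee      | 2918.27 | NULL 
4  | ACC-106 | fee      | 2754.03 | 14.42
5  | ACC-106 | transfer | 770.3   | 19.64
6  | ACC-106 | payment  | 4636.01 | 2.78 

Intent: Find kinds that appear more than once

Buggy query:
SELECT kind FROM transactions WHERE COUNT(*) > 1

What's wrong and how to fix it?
Bug: WHERE can't reference COUNT(*); aggregates are computed after WHERE

Fix: GROUP BY kind, then filter groups with HAVING COUNT(*) > 1

Corrected query:
SELECT kind FROM transactions GROUP BY kind HAVING COUNT(*) > 1

Result:
kind    
--------
fee     
transfer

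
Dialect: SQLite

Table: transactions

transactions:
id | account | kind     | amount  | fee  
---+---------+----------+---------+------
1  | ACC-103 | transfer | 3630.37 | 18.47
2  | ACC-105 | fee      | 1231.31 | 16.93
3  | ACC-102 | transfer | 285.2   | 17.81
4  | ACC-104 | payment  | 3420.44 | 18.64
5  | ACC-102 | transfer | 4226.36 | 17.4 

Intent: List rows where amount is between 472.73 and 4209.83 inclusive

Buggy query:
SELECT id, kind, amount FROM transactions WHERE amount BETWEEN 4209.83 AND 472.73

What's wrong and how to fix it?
Bug: BETWEEN expects the lower bound first; with 4209.83 AND 472.73 the range is empty

Fix: Swap the bounds so the smaller value comes first

Corrected query:
SELECT id, kind, amount FROM transactions WHERE amount BETWEEN 472.73 AND 4209.83

Result:
id | kind     | amount 
---+----------+--------
1  | transfer | 3630.37
2  | fee      | 1231.31
4  | payment  | 3420.44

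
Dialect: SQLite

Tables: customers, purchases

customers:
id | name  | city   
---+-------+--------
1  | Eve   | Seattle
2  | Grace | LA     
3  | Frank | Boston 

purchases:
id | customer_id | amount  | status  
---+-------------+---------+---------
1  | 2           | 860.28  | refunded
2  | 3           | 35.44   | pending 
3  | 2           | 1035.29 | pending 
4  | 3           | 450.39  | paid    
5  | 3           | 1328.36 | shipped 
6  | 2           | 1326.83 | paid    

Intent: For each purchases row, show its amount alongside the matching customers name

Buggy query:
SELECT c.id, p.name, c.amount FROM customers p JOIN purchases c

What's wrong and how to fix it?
Bug: Missing join condition: each purchases row is matched to all customers rows instead of just its own

Fix: Add ON c.customer_id = p.id to the JOIN

Corrected query:
SELECT c.id, p.name, c.amount FROM customers p JOIN purchases c ON c.customer_id = p.id

Result:
id | name  | amount 
---+-------+--------
1  | Grace | 860.28 
2  | Frank | 35.44  
3  | Grace | 1035.29
4  | Frank | 450.39 
5  | Frank | 1328.36
6  | Grace | 1326.83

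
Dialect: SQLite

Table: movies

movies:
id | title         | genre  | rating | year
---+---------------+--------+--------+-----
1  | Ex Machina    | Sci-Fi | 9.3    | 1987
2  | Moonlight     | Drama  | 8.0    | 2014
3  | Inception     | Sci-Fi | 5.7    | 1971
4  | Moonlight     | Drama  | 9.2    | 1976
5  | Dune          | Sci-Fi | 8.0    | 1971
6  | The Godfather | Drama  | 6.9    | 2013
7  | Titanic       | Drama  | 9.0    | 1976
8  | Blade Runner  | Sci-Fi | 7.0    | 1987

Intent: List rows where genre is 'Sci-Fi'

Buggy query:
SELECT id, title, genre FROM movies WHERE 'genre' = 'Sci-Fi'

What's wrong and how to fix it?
Bug: Single quotes denote string literals in SQL; the column name is being compared as a constant string

Fix: Reference the column as genre without single quotes

Corrected query:
SELECT id, title, genre FROM movies WHERE genre = 'Sci-Fi'

Result:
id | title        | genre 
---+--------------+-------
1  | Ex Machina   | Sci-Fi
3  | Inception    | Sci-Fi
5  | Dune         | Sci-Fi
8  | Blade Runner | Sci-Fi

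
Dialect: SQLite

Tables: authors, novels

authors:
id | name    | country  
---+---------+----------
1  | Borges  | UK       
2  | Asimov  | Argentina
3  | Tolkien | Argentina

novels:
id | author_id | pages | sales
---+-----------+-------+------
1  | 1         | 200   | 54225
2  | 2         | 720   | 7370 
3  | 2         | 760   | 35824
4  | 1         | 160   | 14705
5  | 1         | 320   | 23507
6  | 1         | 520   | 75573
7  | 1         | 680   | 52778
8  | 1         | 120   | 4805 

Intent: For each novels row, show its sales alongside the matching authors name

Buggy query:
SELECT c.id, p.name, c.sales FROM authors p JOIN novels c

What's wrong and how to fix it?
Bug: JOIN with no ON clause produces a cartesian product; every novels row pairs with every authors row

Fix: Add ON c.author_id = p.id to the JOIN

Corrected query:
SELECT c.id, p.name, c.sales FROM authors p JOIN novels c ON c.author_id = p.id

Result:
id | name   | sales
---+--------+------
1  | Borges | 54225
2  | Asimov | 7370 
3  | Asimov | 35824
4  | Borges | 14705
5  | Borges | 23507
6  | Borges | 75573
7  | Borges | 52778
8  | Borges | 4805 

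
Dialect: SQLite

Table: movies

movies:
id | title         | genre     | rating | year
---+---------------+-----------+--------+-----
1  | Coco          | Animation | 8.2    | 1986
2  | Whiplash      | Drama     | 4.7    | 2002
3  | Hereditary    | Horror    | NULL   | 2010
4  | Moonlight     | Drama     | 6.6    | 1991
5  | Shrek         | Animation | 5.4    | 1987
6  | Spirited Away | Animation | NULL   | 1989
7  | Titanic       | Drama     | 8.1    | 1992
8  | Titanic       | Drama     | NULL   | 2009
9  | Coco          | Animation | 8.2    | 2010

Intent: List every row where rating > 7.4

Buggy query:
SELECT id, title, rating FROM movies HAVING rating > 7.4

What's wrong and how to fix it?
Bug: HAVING filters the output of aggregation, but this query has no GROUP BY and no aggregate functions, so SQLite rejects it (HAVING clause on a non-aggregate query); the condition here is per row

Fix: Replace HAVING with WHERE since the condition applies to individual rows

Corrected query:
SELECT id, title, rating FROM movies WHERE rating > 7.4

Result:
id | title   | rating
---+---------+-------
1  | Coco    | 8.2   
7  | Titanic | 8.1   
9  | Coco    | 8.2   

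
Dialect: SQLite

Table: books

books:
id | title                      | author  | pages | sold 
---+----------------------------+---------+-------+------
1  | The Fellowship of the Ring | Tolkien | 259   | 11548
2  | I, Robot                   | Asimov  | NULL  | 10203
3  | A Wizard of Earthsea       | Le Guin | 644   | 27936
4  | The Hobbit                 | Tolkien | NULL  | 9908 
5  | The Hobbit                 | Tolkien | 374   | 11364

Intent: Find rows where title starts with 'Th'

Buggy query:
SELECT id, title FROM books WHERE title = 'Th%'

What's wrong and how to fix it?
Bug: '=' compares the literal string including the % character; pattern matching needs LIKE

Fix: Replace '=' with LIKE so 'Th%' is treated as a pattern

Corrected query:
SELECT id, title FROM books WHERE title LIKE 'Th%'

Result:
id | title                     
---+---------------------------
1  | The Fellowship of the Ring
4  | The Hobbit                
5  | The Hobbit                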